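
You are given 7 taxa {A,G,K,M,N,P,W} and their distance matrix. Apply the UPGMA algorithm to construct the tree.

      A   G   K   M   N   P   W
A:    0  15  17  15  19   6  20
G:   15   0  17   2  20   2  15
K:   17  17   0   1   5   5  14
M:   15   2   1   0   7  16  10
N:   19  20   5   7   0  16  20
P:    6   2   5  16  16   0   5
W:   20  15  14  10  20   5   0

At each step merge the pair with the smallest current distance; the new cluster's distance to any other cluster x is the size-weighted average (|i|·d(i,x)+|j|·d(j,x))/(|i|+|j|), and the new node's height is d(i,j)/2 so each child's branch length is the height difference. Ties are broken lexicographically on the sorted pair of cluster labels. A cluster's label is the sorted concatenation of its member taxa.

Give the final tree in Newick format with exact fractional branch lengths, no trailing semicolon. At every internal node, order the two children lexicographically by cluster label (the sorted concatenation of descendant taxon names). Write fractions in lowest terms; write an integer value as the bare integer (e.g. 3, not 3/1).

1. join K+M (d=1) ⇒ KM; edges |K|=1/2, |M|=1/2
  updated: d(A,KM)=16, d(G,KM)=19/2, d(KM,N)=6, d(KM,P)=21/2, d(KM,W)=12
2. join G+P (d=2) ⇒ GP; edges |G|=1, |P|=1
  updated: d(A,GP)=21/2, d(GP,KM)=10, d(GP,N)=18, d(GP,W)=10
3. join KM+N (d=6) ⇒ KMN; edges |KM|=5/2, |N|=3
  updated: d(A,KMN)=17, d(GP,KMN)=38/3, d(KMN,W)=44/3
4. join GP+W (d=10) ⇒ GPW; edges |GP|=4, |W|=5
  updated: d(A,GPW)=41/3, d(GPW,KMN)=40/3
5. join GPW+KMN (d=40/3) ⇒ GKMNPW; edges |GPW|=5/3, |KMN|=11/3
  updated: d(A,GKMNPW)=46/3
6. join A+GKMNPW (d=46/3) ⇒ AGKMNPW; edges |A|=23/3, |GKMNPW|=1
final tree: (A:23/3,(((G:1,P:1):4,W:5):5/3,((K:1/2,M:1/2):5/2,N:3):11/3):1)
total length: 63/2

(A:23/3,(((G:1,P:1):4,W:5):5/3,((K:1/2,M:1/2):5/2,N:3):11/3):1)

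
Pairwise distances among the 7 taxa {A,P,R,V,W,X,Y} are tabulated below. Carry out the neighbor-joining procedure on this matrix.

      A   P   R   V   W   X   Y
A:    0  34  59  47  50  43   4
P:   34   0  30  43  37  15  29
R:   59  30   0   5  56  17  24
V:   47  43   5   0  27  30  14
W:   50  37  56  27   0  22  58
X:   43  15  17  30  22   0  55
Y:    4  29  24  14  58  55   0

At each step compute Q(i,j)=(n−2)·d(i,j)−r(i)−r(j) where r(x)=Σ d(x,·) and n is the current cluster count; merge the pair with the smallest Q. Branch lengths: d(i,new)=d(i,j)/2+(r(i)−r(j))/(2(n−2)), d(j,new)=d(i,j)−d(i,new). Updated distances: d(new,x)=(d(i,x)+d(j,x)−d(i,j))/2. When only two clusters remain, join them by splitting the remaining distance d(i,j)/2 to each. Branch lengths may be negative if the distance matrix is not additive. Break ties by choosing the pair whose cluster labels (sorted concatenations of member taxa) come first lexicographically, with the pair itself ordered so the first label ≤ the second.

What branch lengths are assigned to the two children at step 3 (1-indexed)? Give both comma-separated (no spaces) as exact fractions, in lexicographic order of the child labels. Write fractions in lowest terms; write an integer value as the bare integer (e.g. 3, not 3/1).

43/2,10

iteration 1: select A,Y (d=4, Q=-401); attach at lengths (73/10, -33/10); label the merged cluster AY
  updated: d(AY,P)=59/2, d(AY,R)=79/2, d(AY,V)=57/2, d(AY,W)=52, d(AY,X)=47
iteration 2: select R,V (d=5, Q=-261); attach at lengths (17/4, 3/4); label the merged cluster RV
  updated: d(AY,RV)=63/2, d(P,RV)=34, d(RV,W)=39, d(RV,X)=21
iteration 3: select AY,RV (d=63/2, Q=-191); attach at lengths (43/2, 10); label the merged cluster ARVY
  updated: d(ARVY,P)=16, d(ARVY,W)=119/4, d(ARVY,X)=73/4
iteration 4: select ARVY,P (d=16, Q=-100); attach at lengths (7, 9); label the merged cluster APRVY
  updated: d(APRVY,W)=203/8, d(APRVY,X)=69/8
iteration 5: select APRVY,W (d=203/8, Q=-56); attach at lengths (6, 155/8); label the merged cluster APRVWY
  updated: d(APRVWY,X)=21/8
iteration 6: select APRVWY,X (d=21/8); attach at lengths (21/16, 21/16); label the merged cluster APRVWXY
final tree: (((((A:73/10,Y:-33/10):43/2,(R:17/4,V:3/4):10):7,P:9):6,W:155/8):21/16,X:21/16)
total length: 169/2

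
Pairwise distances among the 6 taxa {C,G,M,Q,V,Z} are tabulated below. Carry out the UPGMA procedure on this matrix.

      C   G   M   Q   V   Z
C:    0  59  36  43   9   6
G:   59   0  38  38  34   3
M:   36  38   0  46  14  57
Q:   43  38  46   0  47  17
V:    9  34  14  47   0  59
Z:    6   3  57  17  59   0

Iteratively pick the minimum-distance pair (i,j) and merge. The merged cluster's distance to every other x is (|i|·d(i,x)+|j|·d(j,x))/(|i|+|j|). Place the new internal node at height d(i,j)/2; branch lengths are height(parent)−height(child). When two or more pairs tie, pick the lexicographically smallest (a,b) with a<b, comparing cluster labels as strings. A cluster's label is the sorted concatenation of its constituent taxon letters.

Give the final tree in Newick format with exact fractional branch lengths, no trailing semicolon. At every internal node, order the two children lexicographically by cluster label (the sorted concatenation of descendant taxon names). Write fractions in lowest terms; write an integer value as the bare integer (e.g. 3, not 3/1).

(((C:9/2,V:9/2):8,M:25/2):82/9,((G:3/2,Z:3/2):49/4,Q:55/4):283/36)

1. join G+Z (d=3) ⇒ GZ; edges |G|=3/2, |Z|=3/2
  updated: d(C,GZ)=65/2, d(GZ,M)=95/2, d(GZ,Q)=55/2, d(GZ,V)=93/2
2. join C+V (d=9) ⇒ CV; edges |C|=9/2, |V|=9/2
  updated: d(CV,GZ)=79/2, d(CV,M)=25, d(CV,Q)=45
3. join CV+M (d=25) ⇒ CMV; edges |CV|=8, |M|=25/2
  updated: d(CMV,GZ)=253/6, d(CMV,Q)=136/3
4. join GZ+Q (d=55/2) ⇒ GQZ; edges |GZ|=49/4, |Q|=55/4
  updated: d(CMV,GQZ)=389/9
5. join CMV+GQZ (d=389/9) ⇒ CGMQVZ; edges |CMV|=82/9, |GQZ|=283/36
final tree: (((C:9/2,V:9/2):8,M:25/2):82/9,((G:3/2,Z:3/2):49/4,Q:55/4):283/36)
total length: 2717/36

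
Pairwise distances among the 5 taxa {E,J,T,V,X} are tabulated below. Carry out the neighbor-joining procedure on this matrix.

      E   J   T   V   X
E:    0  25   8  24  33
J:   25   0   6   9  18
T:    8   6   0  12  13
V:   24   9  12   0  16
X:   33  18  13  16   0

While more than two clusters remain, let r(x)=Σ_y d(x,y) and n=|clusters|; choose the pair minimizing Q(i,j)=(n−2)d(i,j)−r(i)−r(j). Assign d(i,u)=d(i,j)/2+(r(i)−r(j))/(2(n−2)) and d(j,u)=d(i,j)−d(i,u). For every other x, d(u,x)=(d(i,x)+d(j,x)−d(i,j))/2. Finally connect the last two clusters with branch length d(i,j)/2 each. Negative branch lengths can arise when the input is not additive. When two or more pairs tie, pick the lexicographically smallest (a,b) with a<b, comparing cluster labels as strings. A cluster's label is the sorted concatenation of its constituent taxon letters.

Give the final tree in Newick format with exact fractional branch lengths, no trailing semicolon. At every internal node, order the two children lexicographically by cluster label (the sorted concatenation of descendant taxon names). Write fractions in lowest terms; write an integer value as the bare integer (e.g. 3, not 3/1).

step 1: merge (E,T) at d=8, Q=-105; branch lengths E→25/2, T→-9/2; new cluster ET
  updated: d(ET,J)=23/2, d(ET,V)=14, d(ET,X)=19
step 2: merge (ET,J) at d=23/2, Q=-60; branch lengths ET→29/4, J→17/4; new cluster EJT
  updated: d(EJT,V)=23/4, d(EJT,X)=51/4
step 3: merge (EJT,V) at d=23/4, Q=-69/2; branch lengths EJT→5/4, V→9/2; new cluster EJTV
  updated: d(EJTV,X)=23/2
step 4: merge (EJTV,X) at d=23/2; branch lengths EJTV→23/4, X→23/4; new cluster EJTVX
final tree: ((((E:25/2,T:-9/2):29/4,J:17/4):5/4,V:9/2):23/4,X:23/4)
total length: 147/4

((((E:25/2,T:-9/2):29/4,J:17/4):5/4,V:9/2):23/4,X:23/4)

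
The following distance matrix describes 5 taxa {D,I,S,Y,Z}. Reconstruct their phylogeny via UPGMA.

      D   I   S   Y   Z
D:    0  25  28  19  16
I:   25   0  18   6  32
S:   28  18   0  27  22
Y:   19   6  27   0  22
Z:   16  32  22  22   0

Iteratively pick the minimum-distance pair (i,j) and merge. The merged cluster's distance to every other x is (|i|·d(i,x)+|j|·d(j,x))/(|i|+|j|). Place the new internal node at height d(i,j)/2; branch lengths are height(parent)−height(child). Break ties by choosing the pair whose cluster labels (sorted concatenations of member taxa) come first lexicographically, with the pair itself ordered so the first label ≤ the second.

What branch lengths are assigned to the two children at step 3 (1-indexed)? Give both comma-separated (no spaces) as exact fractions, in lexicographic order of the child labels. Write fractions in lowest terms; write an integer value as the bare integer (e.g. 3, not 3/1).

step 1: merge (I,Y) at d=6; branch lengths I→3, Y→3; new cluster IY
  updated: d(D,IY)=22, d(IY,S)=45/2, d(IY,Z)=27
step 2: merge (D,Z) at d=16; branch lengths D→8, Z→8; new cluster DZ
  updated: d(DZ,IY)=49/2, d(DZ,S)=25
step 3: merge (IY,S) at d=45/2; branch lengths IY→33/4, S→45/4; new cluster ISY
  updated: d(DZ,ISY)=74/3
step 4: merge (DZ,ISY) at d=74/3; branch lengths DZ→13/3, ISY→13/12; new cluster DISYZ
final tree: ((D:8,Z:8):13/3,((I:3,Y:3):33/4,S:45/4):13/12)
total length: 563/12

33/4,45/4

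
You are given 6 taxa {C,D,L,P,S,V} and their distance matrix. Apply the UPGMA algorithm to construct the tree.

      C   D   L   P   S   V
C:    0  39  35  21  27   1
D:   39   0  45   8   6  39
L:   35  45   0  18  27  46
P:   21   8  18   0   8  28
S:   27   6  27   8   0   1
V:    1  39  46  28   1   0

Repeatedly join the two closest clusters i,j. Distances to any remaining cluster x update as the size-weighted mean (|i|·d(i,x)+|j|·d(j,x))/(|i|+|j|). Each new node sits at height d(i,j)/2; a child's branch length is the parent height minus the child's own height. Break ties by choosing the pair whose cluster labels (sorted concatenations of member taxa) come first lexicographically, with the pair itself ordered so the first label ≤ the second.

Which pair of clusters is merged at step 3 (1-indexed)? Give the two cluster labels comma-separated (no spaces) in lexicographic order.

iteration 1: select C,V (d=1); attach at lengths (1/2, 1/2); label the merged cluster CV
  updated: d(CV,D)=39, d(CV,L)=81/2, d(CV,P)=49/2, d(CV,S)=14
iteration 2: select D,S (d=6); attach at lengths (3, 3); label the merged cluster DS
  updated: d(CV,DS)=53/2, d(DS,L)=36, d(DS,P)=8
iteration 3: select DS,P (d=8); attach at lengths (1, 4); label the merged cluster DPS
  updated: d(CV,DPS)=155/6, d(DPS,L)=30
iteration 4: select CV,DPS (d=155/6); attach at lengths (149/12, 107/12); label the merged cluster CDPSV
  updated: d(CDPSV,L)=171/5
iteration 5: select CDPSV,L (d=171/5); attach at lengths (251/60, 171/10); label the merged cluster CDLPSV
final tree: (((C:1/2,V:1/2):149/12,((D:3,S:3):1,P:4):107/12):251/60,L:171/10)
total length: 3277/60

DS,P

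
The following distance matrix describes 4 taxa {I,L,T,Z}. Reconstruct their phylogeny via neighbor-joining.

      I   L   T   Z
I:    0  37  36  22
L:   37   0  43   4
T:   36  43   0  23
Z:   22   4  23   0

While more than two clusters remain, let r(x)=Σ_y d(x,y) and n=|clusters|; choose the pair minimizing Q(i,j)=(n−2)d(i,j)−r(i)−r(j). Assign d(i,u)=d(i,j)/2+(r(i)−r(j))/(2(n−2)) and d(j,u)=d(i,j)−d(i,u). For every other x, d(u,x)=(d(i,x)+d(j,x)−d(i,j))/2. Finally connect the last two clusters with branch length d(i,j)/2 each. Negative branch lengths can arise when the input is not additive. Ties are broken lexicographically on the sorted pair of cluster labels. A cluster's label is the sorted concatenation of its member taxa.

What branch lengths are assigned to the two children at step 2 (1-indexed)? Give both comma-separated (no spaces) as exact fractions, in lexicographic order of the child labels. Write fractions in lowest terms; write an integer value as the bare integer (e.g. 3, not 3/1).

45/4,43/4

iteration 1: select I,T (d=36, Q=-125); attach at lengths (65/4, 79/4); label the merged cluster IT
  updated: d(IT,L)=22, d(IT,Z)=9/2
iteration 2: select IT,L (d=22, Q=-61/2); attach at lengths (45/4, 43/4); label the merged cluster ILT
  updated: d(ILT,Z)=-27/4
iteration 3: select ILT,Z (d=-27/4); attach at lengths (-27/8, -27/8); label the merged cluster ILTZ
final tree: (((I:65/4,T:79/4):45/4,L:43/4):-27/8,Z:-27/8)
total length: 205/4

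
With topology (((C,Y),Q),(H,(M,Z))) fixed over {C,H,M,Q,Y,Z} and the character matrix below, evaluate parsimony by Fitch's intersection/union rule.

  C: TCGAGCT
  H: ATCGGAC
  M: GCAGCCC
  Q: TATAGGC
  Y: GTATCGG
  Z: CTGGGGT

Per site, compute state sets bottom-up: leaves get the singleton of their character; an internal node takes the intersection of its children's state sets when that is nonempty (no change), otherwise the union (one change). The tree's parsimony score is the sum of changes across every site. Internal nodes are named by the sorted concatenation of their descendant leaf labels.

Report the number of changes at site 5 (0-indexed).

3

[col 0] CY: children C:{T}, Y:{G} ∪→ {G,T}; cost 1
[col 0] CQY: children CY:{G,T}, Q:{T} ∩→ {T}; cost 0
[col 0] MZ: children M:{G}, Z:{C} ∪→ {C,G}; cost 1
[col 0] HMZ: children H:{A}, MZ:{C,G} ∪→ {A,C,G}; cost 1
[col 0] CHMQYZ: children CQY:{T}, HMZ:{A,C,G} ∪→ {A,C,G,T}; cost 1
[col 1] CY: children C:{C}, Y:{T} ∪→ {C,T}; cost 1
[col 1] CQY: children CY:{C,T}, Q:{A} ∪→ {A,C,T}; cost 1
[col 1] MZ: children M:{C}, Z:{T} ∪→ {C,T}; cost 1
[col 1] HMZ: children H:{T}, MZ:{C,T} ∩→ {T}; cost 0
[col 1] CHMQYZ: children CQY:{A,C,T}, HMZ:{T} ∩→ {T}; cost 0
[col 2] CY: children C:{G}, Y:{A} ∪→ {A,G}; cost 1
[col 2] CQY: children CY:{A,G}, Q:{T} ∪→ {A,G,T}; cost 1
[col 2] MZ: children M:{A}, Z:{G} ∪→ {A,G}; cost 1
[col 2] HMZ: children H:{C}, MZ:{A,G} ∪→ {A,C,G}; cost 1
[col 2] CHMQYZ: children CQY:{A,G,T}, HMZ:{A,C,G} ∩→ {A,G}; cost 0
[col 3] CY: children C:{A}, Y:{T} ∪→ {A,T}; cost 1
[col 3] CQY: children CY:{A,T}, Q:{A} ∩→ {A}; cost 0
[col 3] MZ: children M:{G}, Z:{G} ∩→ {G}; cost 0
[col 3] HMZ: children H:{G}, MZ:{G} ∩→ {G}; cost 0
[col 3] CHMQYZ: children CQY:{A}, HMZ:{G} ∪→ {A,G}; cost 1
[col 4] CY: children C:{G}, Y:{C} ∪→ {C,G}; cost 1
[col 4] CQY: children CY:{C,G}, Q:{G} ∩→ {G}; cost 0
[col 4] MZ: children M:{C}, Z:{G} ∪→ {C,G}; cost 1
[col 4] HMZ: children H:{G}, MZ:{C,G} ∩→ {G}; cost 0
[col 4] CHMQYZ: children CQY:{G}, HMZ:{G} ∩→ {G}; cost 0
[col 5] CY: children C:{C}, Y:{G} ∪→ {C,G}; cost 1
[col 5] CQY: children CY:{C,G}, Q:{G} ∩→ {G}; cost 0
[col 5] MZ: children M:{C}, Z:{G} ∪→ {C,G}; cost 1
[col 5] HMZ: children H:{A}, MZ:{C,G} ∪→ {A,C,G}; cost 1
[col 5] CHMQYZ: children CQY:{G}, HMZ:{A,C,G} ∩→ {G}; cost 0
[col 6] CY: children C:{T}, Y:{G} ∪→ {G,T}; cost 1
[col 6] CQY: children CY:{G,T}, Q:{C} ∪→ {C,G,T}; cost 1
[col 6] MZ: children M:{C}, Z:{T} ∪→ {C,T}; cost 1
[col 6] HMZ: children H:{C}, MZ:{C,T} ∩→ {C}; cost 0
[col 6] CHMQYZ: children CQY:{C,G,T}, HMZ:{C} ∩→ {C}; cost 0
per-site changes: [4, 3, 4, 2, 2, 3, 3]; total = 21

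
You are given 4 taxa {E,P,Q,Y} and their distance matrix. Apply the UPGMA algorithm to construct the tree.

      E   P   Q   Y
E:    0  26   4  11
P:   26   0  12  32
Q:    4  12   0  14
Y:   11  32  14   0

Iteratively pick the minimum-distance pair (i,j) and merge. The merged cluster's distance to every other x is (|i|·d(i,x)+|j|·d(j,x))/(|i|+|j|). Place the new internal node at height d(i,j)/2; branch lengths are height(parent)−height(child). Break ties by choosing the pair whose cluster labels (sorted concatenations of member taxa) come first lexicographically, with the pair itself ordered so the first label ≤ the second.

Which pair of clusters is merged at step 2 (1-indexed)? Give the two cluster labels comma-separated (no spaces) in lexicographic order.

step 1: merge (E,Q) at d=4; branch lengths E→2, Q→2; new cluster EQ
  updated: d(EQ,P)=19, d(EQ,Y)=25/2
step 2: merge (EQ,Y) at d=25/2; branch lengths EQ→17/4, Y→25/4; new cluster EQY
  updated: d(EQY,P)=70/3
step 3: merge (EQY,P) at d=70/3; branch lengths EQY→65/12, P→35/3; new cluster EPQY
final tree: (((E:2,Q:2):17/4,Y:25/4):65/12,P:35/3)
total length: 379/12

EQ,Y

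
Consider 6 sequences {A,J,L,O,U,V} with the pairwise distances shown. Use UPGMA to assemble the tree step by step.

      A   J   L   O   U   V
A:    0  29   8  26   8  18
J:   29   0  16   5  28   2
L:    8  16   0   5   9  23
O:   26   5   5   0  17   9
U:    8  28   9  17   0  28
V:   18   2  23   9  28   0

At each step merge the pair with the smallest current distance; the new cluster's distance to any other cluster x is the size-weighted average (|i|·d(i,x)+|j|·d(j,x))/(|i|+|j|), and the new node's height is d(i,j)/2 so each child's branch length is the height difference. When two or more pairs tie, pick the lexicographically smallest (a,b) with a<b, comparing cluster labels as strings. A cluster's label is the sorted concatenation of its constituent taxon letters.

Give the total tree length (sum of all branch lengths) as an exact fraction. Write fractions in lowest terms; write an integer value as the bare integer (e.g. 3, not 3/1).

69/2

step 1: merge (J,V) at d=2; branch lengths J→1, V→1; new cluster JV
  updated: d(A,JV)=47/2, d(JV,L)=39/2, d(JV,O)=7, d(JV,U)=28
step 2: merge (L,O) at d=5; branch lengths L→5/2, O→5/2; new cluster LO
  updated: d(A,LO)=17, d(JV,LO)=53/4, d(LO,U)=13
step 3: merge (A,U) at d=8; branch lengths A→4, U→4; new cluster AU
  updated: d(AU,JV)=103/4, d(AU,LO)=15
step 4: merge (JV,LO) at d=53/4; branch lengths JV→45/8, LO→33/8; new cluster JLOV
  updated: d(AU,JLOV)=163/8
step 5: merge (AU,JLOV) at d=163/8; branch lengths AU→99/16, JLOV→57/16; new cluster AJLOUV
final tree: ((A:4,U:4):99/16,((J:1,V:1):45/8,(L:5/2,O:5/2):33/8):57/16)
total length: 69/2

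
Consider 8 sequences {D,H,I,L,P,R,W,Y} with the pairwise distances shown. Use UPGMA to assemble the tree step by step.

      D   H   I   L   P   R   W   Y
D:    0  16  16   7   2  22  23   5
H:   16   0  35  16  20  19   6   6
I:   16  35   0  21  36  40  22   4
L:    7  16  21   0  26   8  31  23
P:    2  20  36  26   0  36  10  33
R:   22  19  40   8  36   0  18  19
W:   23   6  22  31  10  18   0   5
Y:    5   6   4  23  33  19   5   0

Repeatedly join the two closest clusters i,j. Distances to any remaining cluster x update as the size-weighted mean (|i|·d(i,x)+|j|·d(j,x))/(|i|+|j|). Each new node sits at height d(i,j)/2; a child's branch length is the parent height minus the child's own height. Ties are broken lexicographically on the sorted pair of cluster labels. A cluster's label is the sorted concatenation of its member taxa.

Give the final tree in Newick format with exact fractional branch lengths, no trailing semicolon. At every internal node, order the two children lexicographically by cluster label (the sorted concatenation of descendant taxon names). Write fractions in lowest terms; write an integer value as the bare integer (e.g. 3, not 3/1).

iteration 1: select D,P (d=2); attach at lengths (1, 1); label the merged cluster DP
  updated: d(DP,H)=18, d(DP,I)=26, d(DP,L)=33/2, d(DP,R)=29, d(DP,W)=33/2, d(DP,Y)=19
iteration 2: select I,Y (d=4); attach at lengths (2, 2); label the merged cluster IY
  updated: d(DP,IY)=45/2, d(H,IY)=41/2, d(IY,L)=22, d(IY,R)=59/2, d(IY,W)=27/2
iteration 3: select H,W (d=6); attach at lengths (3, 3); label the merged cluster HW
  updated: d(DP,HW)=69/4, d(HW,IY)=17, d(HW,L)=47/2, d(HW,R)=37/2
iteration 4: select L,R (d=8); attach at lengths (4, 4); label the merged cluster LR
  updated: d(DP,LR)=91/4, d(HW,LR)=21, d(IY,LR)=103/4
iteration 5: select HW,IY (d=17); attach at lengths (11/2, 13/2); label the merged cluster HIWY
  updated: d(DP,HIWY)=159/8, d(HIWY,LR)=187/8
iteration 6: select DP,HIWY (d=159/8); attach at lengths (143/16, 23/16); label the merged cluster DHIPWY
  updated: d(DHIPWY,LR)=139/6
iteration 7: select DHIPWY,LR (d=139/6); attach at lengths (79/48, 91/12); label the merged cluster DHILPRWY
final tree: (((D:1,P:1):143/16,((H:3,W:3):11/2,(I:2,Y:2):13/2):23/16):79/48,(L:4,R:4):91/12)
total length: 2477/48

(((D:1,P:1):143/16,((H:3,W:3):11/2,(I:2,Y:2):13/2):23/16):79/48,(L:4,R:4):91/12)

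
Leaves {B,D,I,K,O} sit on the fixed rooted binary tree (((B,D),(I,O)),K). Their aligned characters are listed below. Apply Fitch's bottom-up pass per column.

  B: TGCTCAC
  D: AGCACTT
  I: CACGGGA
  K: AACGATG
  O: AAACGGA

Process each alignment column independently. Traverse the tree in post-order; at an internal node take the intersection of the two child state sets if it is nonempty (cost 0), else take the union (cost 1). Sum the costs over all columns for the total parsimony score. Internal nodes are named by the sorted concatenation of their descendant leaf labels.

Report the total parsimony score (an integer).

[col 0] BD: children B:{T}, D:{A} ∪→ {A,T}; cost 1
[col 0] IO: children I:{C}, O:{A} ∪→ {A,C}; cost 1
[col 0] BDIO: children BD:{A,T}, IO:{A,C} ∩→ {A}; cost 0
[col 0] BDIKO: children BDIO:{A}, K:{A} ∩→ {A}; cost 0
[col 1] BD: children B:{G}, D:{G} ∩→ {G}; cost 0
[col 1] IO: children I:{A}, O:{A} ∩→ {A}; cost 0
[col 1] BDIO: children BD:{G}, IO:{A} ∪→ {A,G}; cost 1
[col 1] BDIKO: children BDIO:{A,G}, K:{A} ∩→ {A}; cost 0
[col 2] BD: children B:{C}, D:{C} ∩→ {C}; cost 0
[col 2] IO: children I:{C}, O:{A} ∪→ {A,C}; cost 1
[col 2] BDIO: children BD:{C}, IO:{A,C} ∩→ {C}; cost 0
[col 2] BDIKO: children BDIO:{C}, K:{C} ∩→ {C}; cost 0
[col 3] BD: children B:{T}, D:{A} ∪→ {A,T}; cost 1
[col 3] IO: children I:{G}, O:{C} ∪→ {C,G}; cost 1
[col 3] BDIO: children BD:{A,T}, IO:{C,G} ∪→ {A,C,G,T}; cost 1
[col 3] BDIKO: children BDIO:{A,C,G,T}, K:{G} ∩→ {G}; cost 0
[col 4] BD: children B:{C}, D:{C} ∩→ {C}; cost 0
[col 4] IO: children I:{G}, O:{G} ∩→ {G}; cost 0
[col 4] BDIO: children BD:{C}, IO:{G} ∪→ {C,G}; cost 1
[col 4] BDIKO: children BDIO:{C,G}, K:{A} ∪→ {A,C,G}; cost 1
[col 5] BD: children B:{A}, D:{T} ∪→ {A,T}; cost 1
[col 5] IO: children I:{G}, O:{G} ∩→ {G}; cost 0
[col 5] BDIO: children BD:{A,T}, IO:{G} ∪→ {A,G,T}; cost 1
[col 5] BDIKO: children BDIO:{A,G,T}, K:{T} ∩→ {T}; cost 0
[col 6] BD: children B:{C}, D:{T} ∪→ {C,T}; cost 1
[col 6] IO: children I:{A}, O:{A} ∩→ {A}; cost 0
[col 6] BDIO: children BD:{C,T}, IO:{A} ∪→ {A,C,T}; cost 1
[col 6] BDIKO: children BDIO:{A,C,T}, K:{G} ∪→ {A,C,G,T}; cost 1
per-site changes: [2, 1, 1, 3, 2, 2, 3]; total = 14

14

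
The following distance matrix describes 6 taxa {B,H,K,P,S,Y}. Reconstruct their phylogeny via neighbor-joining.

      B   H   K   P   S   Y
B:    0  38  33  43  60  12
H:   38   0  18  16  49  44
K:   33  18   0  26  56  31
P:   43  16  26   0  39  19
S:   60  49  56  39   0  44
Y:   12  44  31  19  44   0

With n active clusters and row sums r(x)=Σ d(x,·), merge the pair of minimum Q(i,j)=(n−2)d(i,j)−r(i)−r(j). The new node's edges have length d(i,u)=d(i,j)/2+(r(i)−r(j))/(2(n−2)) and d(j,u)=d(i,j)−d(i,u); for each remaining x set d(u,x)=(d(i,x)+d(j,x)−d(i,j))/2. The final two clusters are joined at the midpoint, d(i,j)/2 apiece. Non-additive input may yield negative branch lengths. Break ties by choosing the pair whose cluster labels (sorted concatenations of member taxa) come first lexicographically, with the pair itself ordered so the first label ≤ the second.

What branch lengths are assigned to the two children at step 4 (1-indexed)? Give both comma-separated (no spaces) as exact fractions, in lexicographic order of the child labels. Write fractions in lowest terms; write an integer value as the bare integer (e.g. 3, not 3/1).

13/4,25/4

1. join B+Y (d=12, Q=-288) ⇒ BY; edges |B|=21/2, |Y|=3/2
  updated: d(BY,H)=35, d(BY,K)=26, d(BY,P)=25, d(BY,S)=46
2. join H+K (d=18, Q=-190) ⇒ HK; edges |H|=23/3, |K|=31/3
  updated: d(BY,HK)=43/2, d(HK,P)=12, d(HK,S)=87/2
3. join BY+S (d=46, Q=-129) ⇒ BSY; edges |BY|=14, |S|=32
  updated: d(BSY,HK)=19/2, d(BSY,P)=9
4. join BSY+HK (d=19/2, Q=-61/2) ⇒ BHKSY; edges |BSY|=13/4, |HK|=25/4
  updated: d(BHKSY,P)=23/4
5. join BHKSY+P (d=23/4) ⇒ BHKPSY; edges |BHKSY|=23/8, |P|=23/8
final tree: ((((B:21/2,Y:3/2):14,S:32):13/4,(H:23/3,K:31/3):25/4):23/8,P:23/8)
total length: 365/4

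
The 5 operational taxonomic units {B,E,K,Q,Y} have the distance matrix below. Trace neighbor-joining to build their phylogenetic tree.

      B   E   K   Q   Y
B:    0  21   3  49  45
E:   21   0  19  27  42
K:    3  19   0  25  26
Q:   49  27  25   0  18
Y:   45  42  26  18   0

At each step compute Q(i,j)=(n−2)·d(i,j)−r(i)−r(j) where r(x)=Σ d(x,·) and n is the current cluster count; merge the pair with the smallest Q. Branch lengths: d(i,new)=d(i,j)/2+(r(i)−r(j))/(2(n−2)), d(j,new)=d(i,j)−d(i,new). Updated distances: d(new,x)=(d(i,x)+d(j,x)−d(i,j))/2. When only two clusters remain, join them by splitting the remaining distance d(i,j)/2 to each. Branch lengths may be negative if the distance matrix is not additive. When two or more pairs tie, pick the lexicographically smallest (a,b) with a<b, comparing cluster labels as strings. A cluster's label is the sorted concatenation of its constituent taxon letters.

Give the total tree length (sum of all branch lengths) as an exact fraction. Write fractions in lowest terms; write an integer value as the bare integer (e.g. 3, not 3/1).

step 1: merge (Q,Y) at d=18, Q=-196; branch lengths Q→7, Y→11; new cluster QY
  updated: d(B,QY)=38, d(E,QY)=51/2, d(K,QY)=33/2
step 2: merge (B,K) at d=3, Q=-189/2; branch lengths B→59/8, K→-35/8; new cluster BK
  updated: d(BK,E)=37/2, d(BK,QY)=103/4
step 3: merge (BK,E) at d=37/2, Q=-279/4; branch lengths BK→75/8, E→73/8; new cluster BEK
  updated: d(BEK,QY)=131/8
step 4: merge (BEK,QY) at d=131/8; branch lengths BEK→131/16, QY→131/16; new cluster BEKQY
final tree: (((B:59/8,K:-35/8):75/8,E:73/8):131/16,(Q:7,Y:11):131/16)
total length: 447/8

447/8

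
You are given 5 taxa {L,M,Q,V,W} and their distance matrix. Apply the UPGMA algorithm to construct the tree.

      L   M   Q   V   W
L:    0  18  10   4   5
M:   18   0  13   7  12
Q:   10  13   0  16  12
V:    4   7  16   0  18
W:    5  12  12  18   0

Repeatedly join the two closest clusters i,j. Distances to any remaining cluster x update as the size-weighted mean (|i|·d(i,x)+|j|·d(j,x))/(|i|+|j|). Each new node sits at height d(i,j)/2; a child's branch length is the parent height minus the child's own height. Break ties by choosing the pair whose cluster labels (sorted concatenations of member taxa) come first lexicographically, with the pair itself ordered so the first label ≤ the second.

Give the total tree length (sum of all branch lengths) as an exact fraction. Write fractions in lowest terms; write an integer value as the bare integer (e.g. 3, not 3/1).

80/3

iteration 1: select L,V (d=4); attach at lengths (2, 2); label the merged cluster LV
  updated: d(LV,M)=25/2, d(LV,Q)=13, d(LV,W)=23/2
iteration 2: select LV,W (d=23/2); attach at lengths (15/4, 23/4); label the merged cluster LVW
  updated: d(LVW,M)=37/3, d(LVW,Q)=38/3
iteration 3: select LVW,M (d=37/3); attach at lengths (5/12, 37/6); label the merged cluster LMVW
  updated: d(LMVW,Q)=51/4
iteration 4: select LMVW,Q (d=51/4); attach at lengths (5/24, 51/8); label the merged cluster LMQVW
final tree: ((((L:2,V:2):15/4,W:23/4):5/12,M:37/6):5/24,Q:51/8)
total length: 80/3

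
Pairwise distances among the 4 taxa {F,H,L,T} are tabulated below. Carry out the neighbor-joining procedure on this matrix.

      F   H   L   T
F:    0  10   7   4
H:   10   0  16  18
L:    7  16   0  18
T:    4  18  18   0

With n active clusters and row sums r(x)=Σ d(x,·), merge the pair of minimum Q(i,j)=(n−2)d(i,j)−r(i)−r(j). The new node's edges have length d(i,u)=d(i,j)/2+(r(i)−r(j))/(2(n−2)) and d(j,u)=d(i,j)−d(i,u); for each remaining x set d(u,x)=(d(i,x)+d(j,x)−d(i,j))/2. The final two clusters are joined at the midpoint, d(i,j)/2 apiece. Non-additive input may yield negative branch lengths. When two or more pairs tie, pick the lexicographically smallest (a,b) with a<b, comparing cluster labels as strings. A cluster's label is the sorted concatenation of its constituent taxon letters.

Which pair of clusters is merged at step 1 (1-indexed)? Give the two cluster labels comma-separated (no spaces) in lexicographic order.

1. join F+T (d=4, Q=-53) ⇒ FT; edges |F|=-11/4, |T|=27/4
  updated: d(FT,H)=12, d(FT,L)=21/2
2. join FT+H (d=12, Q=-77/2) ⇒ FHT; edges |FT|=13/4, |H|=35/4
  updated: d(FHT,L)=29/4
3. join FHT+L (d=29/4) ⇒ FHLT; edges |FHT|=29/8, |L|=29/8
final tree: (((F:-11/4,T:27/4):13/4,H:35/4):29/8,L:29/8)
total length: 93/4

F,T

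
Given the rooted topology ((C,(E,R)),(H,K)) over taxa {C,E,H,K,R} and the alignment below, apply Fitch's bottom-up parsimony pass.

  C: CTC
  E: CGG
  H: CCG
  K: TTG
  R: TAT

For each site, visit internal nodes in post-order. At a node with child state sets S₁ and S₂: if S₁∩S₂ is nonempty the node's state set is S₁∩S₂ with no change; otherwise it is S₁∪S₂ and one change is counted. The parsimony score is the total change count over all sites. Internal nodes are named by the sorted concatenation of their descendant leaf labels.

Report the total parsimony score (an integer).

7

site 0, node ER: E={C} ∪ R={T} → {C,T} (+1)
site 0, node CER: C={C} ∩ ER={C,T} → {C} (+0)
site 0, node HK: H={C} ∪ K={T} → {C,T} (+1)
site 0, node CEHKR: CER={C} ∩ HK={C,T} → {C} (+0)
site 1, node ER: E={G} ∪ R={A} → {A,G} (+1)
site 1, node CER: C={T} ∪ ER={A,G} → {A,G,T} (+1)
site 1, node HK: H={C} ∪ K={T} → {C,T} (+1)
site 1, node CEHKR: CER={A,G,T} ∩ HK={C,T} → {T} (+0)
site 2, node ER: E={G} ∪ R={T} → {G,T} (+1)
site 2, node CER: C={C} ∪ ER={G,T} → {C,G,T} (+1)
site 2, node HK: H={G} ∩ K={G} → {G} (+0)
site 2, node CEHKR: CER={C,G,T} ∩ HK={G} → {G} (+0)
per-site changes: [2, 3, 2]; total = 7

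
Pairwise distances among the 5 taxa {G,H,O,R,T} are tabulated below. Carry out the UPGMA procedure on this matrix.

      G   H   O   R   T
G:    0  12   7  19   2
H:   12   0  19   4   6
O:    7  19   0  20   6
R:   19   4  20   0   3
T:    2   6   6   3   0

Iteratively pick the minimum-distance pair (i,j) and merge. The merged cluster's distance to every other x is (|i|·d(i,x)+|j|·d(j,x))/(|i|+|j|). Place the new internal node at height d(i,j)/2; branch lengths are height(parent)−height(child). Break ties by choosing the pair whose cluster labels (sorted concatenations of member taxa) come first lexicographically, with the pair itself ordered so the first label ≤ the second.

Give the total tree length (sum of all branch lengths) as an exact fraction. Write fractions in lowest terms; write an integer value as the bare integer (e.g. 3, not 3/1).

233/12

1. join G+T (d=2) ⇒ GT; edges |G|=1, |T|=1
  updated: d(GT,H)=9, d(GT,O)=13/2, d(GT,R)=11
2. join H+R (d=4) ⇒ HR; edges |H|=2, |R|=2
  updated: d(GT,HR)=10, d(HR,O)=39/2
3. join GT+O (d=13/2) ⇒ GOT; edges |GT|=9/4, |O|=13/4
  updated: d(GOT,HR)=79/6
4. join GOT+HR (d=79/6) ⇒ GHORT; edges |GOT|=10/3, |HR|=55/12
final tree: (((G:1,T:1):9/4,O:13/4):10/3,(H:2,R:2):55/12)
total length: 233/12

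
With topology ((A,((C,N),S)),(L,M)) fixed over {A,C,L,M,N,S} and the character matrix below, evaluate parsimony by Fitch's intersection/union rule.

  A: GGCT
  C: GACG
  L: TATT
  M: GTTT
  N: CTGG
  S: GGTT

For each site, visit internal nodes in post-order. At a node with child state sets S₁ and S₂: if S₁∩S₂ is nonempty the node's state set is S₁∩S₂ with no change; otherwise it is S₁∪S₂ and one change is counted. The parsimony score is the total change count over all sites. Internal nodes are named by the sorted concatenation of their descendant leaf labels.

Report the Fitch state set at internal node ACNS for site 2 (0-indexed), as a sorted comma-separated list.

CN@0: {G} ∪ {C} = {C,G} (union, +1)
CNS@0: {C,G} ∩ {G} = {G} (intersection, +0)
ACNS@0: {G} ∩ {G} = {G} (intersection, +0)
LM@0: {T} ∪ {G} = {G,T} (union, +1)
ACLMNS@0: {G} ∩ {G,T} = {G} (intersection, +0)
CN@1: {A} ∪ {T} = {A,T} (union, +1)
CNS@1: {A,T} ∪ {G} = {A,G,T} (union, +1)
ACNS@1: {G} ∩ {A,G,T} = {G} (intersection, +0)
LM@1: {A} ∪ {T} = {A,T} (union, +1)
ACLMNS@1: {G} ∪ {A,T} = {A,G,T} (union, +1)
CN@2: {C} ∪ {G} = {C,G} (union, +1)
CNS@2: {C,G} ∪ {T} = {C,G,T} (union, +1)
ACNS@2: {C} ∩ {C,G,T} = {C} (intersection, +0)
LM@2: {T} ∩ {T} = {T} (intersection, +0)
ACLMNS@2: {C} ∪ {T} = {C,T} (union, +1)
CN@3: {G} ∩ {G} = {G} (intersection, +0)
CNS@3: {G} ∪ {T} = {G,T} (union, +1)
ACNS@3: {T} ∩ {G,T} = {T} (intersection, +0)
LM@3: {T} ∩ {T} = {T} (intersection, +0)
ACLMNS@3: {T} ∩ {T} = {T} (intersection, +0)
per-site changes: [2, 4, 3, 1]; total = 10

C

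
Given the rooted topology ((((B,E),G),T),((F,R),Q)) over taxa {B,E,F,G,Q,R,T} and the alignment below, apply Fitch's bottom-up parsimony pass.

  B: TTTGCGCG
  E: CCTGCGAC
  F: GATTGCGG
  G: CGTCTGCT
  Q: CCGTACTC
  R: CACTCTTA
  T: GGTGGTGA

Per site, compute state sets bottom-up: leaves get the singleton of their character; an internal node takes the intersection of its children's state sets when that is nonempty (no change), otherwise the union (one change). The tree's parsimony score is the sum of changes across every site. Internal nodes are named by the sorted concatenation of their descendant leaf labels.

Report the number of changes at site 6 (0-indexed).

BE@0: {T} ∪ {C} = {C,T} (union, +1)
BEG@0: {C,T} ∩ {C} = {C} (intersection, +0)
BEGT@0: {C} ∪ {G} = {C,G} (union, +1)
FR@0: {G} ∪ {C} = {C,G} (union, +1)
FQR@0: {C,G} ∩ {C} = {C} (intersection, +0)
BEFGQRT@0: {C,G} ∩ {C} = {C} (intersection, +0)
BE@1: {T} ∪ {C} = {C,T} (union, +1)
BEG@1: {C,T} ∪ {G} = {C,G,T} (union, +1)
BEGT@1: {C,G,T} ∩ {G} = {G} (intersection, +0)
FR@1: {A} ∩ {A} = {A} (intersection, +0)
FQR@1: {A} ∪ {C} = {A,C} (union, +1)
BEFGQRT@1: {G} ∪ {A,C} = {A,C,G} (union, +1)
BE@2: {T} ∩ {T} = {T} (intersection, +0)
BEG@2: {T} ∩ {T} = {T} (intersection, +0)
BEGT@2: {T} ∩ {T} = {T} (intersection, +0)
FR@2: {T} ∪ {C} = {C,T} (union, +1)
FQR@2: {C,T} ∪ {G} = {C,G,T} (union, +1)
BEFGQRT@2: {T} ∩ {C,G,T} = {T} (intersection, +0)
BE@3: {G} ∩ {G} = {G} (intersection, +0)
BEG@3: {G} ∪ {C} = {C,G} (union, +1)
BEGT@3: {C,G} ∩ {G} = {G} (intersection, +0)
FR@3: {T} ∩ {T} = {T} (intersection, +0)
FQR@3: {T} ∩ {T} = {T} (intersection, +0)
BEFGQRT@3: {G} ∪ {T} = {G,T} (union, +1)
BE@4: {C} ∩ {C} = {C} (intersection, +0)
BEG@4: {C} ∪ {T} = {C,T} (union, +1)
BEGT@4: {C,T} ∪ {G} = {C,G,T} (union, +1)
FR@4: {G} ∪ {C} = {C,G} (union, +1)
FQR@4: {C,G} ∪ {A} = {A,C,G} (union, +1)
BEFGQRT@4: {C,G,T} ∩ {A,C,G} = {C,G} (intersection, +0)
BE@5: {G} ∩ {G} = {G} (intersection, +0)
BEG@5: {G} ∩ {G} = {G} (intersection, +0)
BEGT@5: {G} ∪ {T} = {G,T} (union, +1)
FR@5: {C} ∪ {T} = {C,T} (union, +1)
FQR@5: {C,T} ∩ {C} = {C} (intersection, +0)
BEFGQRT@5: {G,T} ∪ {C} = {C,G,T} (union, +1)
BE@6: {C} ∪ {A} = {A,C} (union, +1)
BEG@6: {A,C} ∩ {C} = {C} (intersection, +0)
BEGT@6: {C} ∪ {G} = {C,G} (union, +1)
FR@6: {G} ∪ {T} = {G,T} (union, +1)
FQR@6: {G,T} ∩ {T} = {T} (intersection, +0)
BEFGQRT@6: {C,G} ∪ {T} = {C,G,T} (union, +1)
BE@7: {G} ∪ {C} = {C,G} (union, +1)
BEG@7: {C,G} ∪ {T} = {C,G,T} (union, +1)
BEGT@7: {C,G,T} ∪ {A} = {A,C,G,T} (union, +1)
FR@7: {G} ∪ {A} = {A,G} (union, +1)
FQR@7: {A,G} ∪ {C} = {A,C,G} (union, +1)
BEFGQRT@7: {A,C,G,T} ∩ {A,C,G} = {A,C,G} (intersection, +0)
per-site changes: [3, 4, 2, 2, 4, 3, 4, 5]; total = 27

4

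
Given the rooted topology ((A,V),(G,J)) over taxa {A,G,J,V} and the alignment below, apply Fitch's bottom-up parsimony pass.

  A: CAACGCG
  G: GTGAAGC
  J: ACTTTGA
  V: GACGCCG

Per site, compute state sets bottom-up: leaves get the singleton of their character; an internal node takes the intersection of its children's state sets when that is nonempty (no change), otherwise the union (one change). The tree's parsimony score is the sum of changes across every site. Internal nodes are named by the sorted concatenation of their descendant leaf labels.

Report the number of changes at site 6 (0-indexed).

AV@0: {C} ∪ {G} = {C,G} (union, +1)
GJ@0: {G} ∪ {A} = {A,G} (union, +1)
AGJV@0: {C,G} ∩ {A,G} = {G} (intersection, +0)
AV@1: {A} ∩ {A} = {A} (intersection, +0)
GJ@1: {T} ∪ {C} = {C,T} (union, +1)
AGJV@1: {A} ∪ {C,T} = {A,C,T} (union, +1)
AV@2: {A} ∪ {C} = {A,C} (union, +1)
GJ@2: {G} ∪ {T} = {G,T} (union, +1)
AGJV@2: {A,C} ∪ {G,T} = {A,C,G,T} (union, +1)
AV@3: {C} ∪ {G} = {C,G} (union, +1)
GJ@3: {A} ∪ {T} = {A,T} (union, +1)
AGJV@3: {C,G} ∪ {A,T} = {A,C,G,T} (union, +1)
AV@4: {G} ∪ {C} = {C,G} (union, +1)
GJ@4: {A} ∪ {T} = {A,T} (union, +1)
AGJV@4: {C,G} ∪ {A,T} = {A,C,G,T} (union, +1)
AV@5: {C} ∩ {C} = {C} (intersection, +0)
GJ@5: {G} ∩ {G} = {G} (intersection, +0)
AGJV@5: {C} ∪ {G} = {C,G} (union, +1)
AV@6: {G} ∩ {G} = {G} (intersection, +0)
GJ@6: {C} ∪ {A} = {A,C} (union, +1)
AGJV@6: {G} ∪ {A,C} = {A,C,G} (union, +1)
per-site changes: [2, 2, 3, 3, 3, 1, 2]; total = 16

2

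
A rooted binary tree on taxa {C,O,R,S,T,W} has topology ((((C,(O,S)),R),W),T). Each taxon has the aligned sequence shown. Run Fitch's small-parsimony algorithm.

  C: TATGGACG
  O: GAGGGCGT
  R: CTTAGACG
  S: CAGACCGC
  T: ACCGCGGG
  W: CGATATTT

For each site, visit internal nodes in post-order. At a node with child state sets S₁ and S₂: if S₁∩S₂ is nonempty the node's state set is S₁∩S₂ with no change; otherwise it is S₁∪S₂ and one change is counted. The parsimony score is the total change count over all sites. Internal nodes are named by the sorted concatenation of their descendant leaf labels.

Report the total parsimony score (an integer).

site 0, node OS: O={G} ∪ S={C} → {C,G} (+1)
site 0, node COS: C={T} ∪ OS={C,G} → {C,G,T} (+1)
site 0, node CORS: COS={C,G,T} ∩ R={C} → {C} (+0)
site 0, node CORSW: CORS={C} ∩ W={C} → {C} (+0)
site 0, node CORSTW: CORSW={C} ∪ T={A} → {A,C} (+1)
site 1, node OS: O={A} ∩ S={A} → {A} (+0)
site 1, node COS: C={A} ∩ OS={A} → {A} (+0)
site 1, node CORS: COS={A} ∪ R={T} → {A,T} (+1)
site 1, node CORSW: CORS={A,T} ∪ W={G} → {A,G,T} (+1)
site 1, node CORSTW: CORSW={A,G,T} ∪ T={C} → {A,C,G,T} (+1)
site 2, node OS: O={G} ∩ S={G} → {G} (+0)
site 2, node COS: C={T} ∪ OS={G} → {G,T} (+1)
site 2, node CORS: COS={G,T} ∩ R={T} → {T} (+0)
site 2, node CORSW: CORS={T} ∪ W={A} → {A,T} (+1)
site 2, node CORSTW: CORSW={A,T} ∪ T={C} → {A,C,T} (+1)
site 3, node OS: O={G} ∪ S={A} → {A,G} (+1)
site 3, node COS: C={G} ∩ OS={A,G} → {G} (+0)
site 3, node CORS: COS={G} ∪ R={A} → {A,G} (+1)
site 3, node CORSW: CORS={A,G} ∪ W={T} → {A,G,T} (+1)
site 3, node CORSTW: CORSW={A,G,T} ∩ T={G} → {G} (+0)
site 4, node OS: O={G} ∪ S={C} → {C,G} (+1)
site 4, node COS: C={G} ∩ OS={C,G} → {G} (+0)
site 4, node CORS: COS={G} ∩ R={G} → {G} (+0)
site 4, node CORSW: CORS={G} ∪ W={A} → {A,G} (+1)
site 4, node CORSTW: CORSW={A,G} ∪ T={C} → {A,C,G} (+1)
site 5, node OS: O={C} ∩ S={C} → {C} (+0)
site 5, node COS: C={A} ∪ OS={C} → {A,C} (+1)
site 5, node CORS: COS={A,C} ∩ R={A} → {A} (+0)
site 5, node CORSW: CORS={A} ∪ W={T} → {A,T} (+1)
site 5, node CORSTW: CORSW={A,T} ∪ T={G} → {A,G,T} (+1)
site 6, node OS: O={G} ∩ S={G} → {G} (+0)
site 6, node COS: C={C} ∪ OS={G} → {C,G} (+1)
site 6, node CORS: COS={C,G} ∩ R={C} → {C} (+0)
site 6, node CORSW: CORS={C} ∪ W={T} → {C,T} (+1)
site 6, node CORSTW: CORSW={C,T} ∪ T={G} → {C,G,T} (+1)
site 7, node OS: O={T} ∪ S={C} → {C,T} (+1)
site 7, node COS: C={G} ∪ OS={C,T} → {C,G,T} (+1)
site 7, node CORS: COS={C,G,T} ∩ R={G} → {G} (+0)
site 7, node CORSW: CORS={G} ∪ W={T} → {G,T} (+1)
site 7, node CORSTW: CORSW={G,T} ∩ T={G} → {G} (+0)
per-site changes: [3, 3, 3, 3, 3, 3, 3, 3]; total = 24

24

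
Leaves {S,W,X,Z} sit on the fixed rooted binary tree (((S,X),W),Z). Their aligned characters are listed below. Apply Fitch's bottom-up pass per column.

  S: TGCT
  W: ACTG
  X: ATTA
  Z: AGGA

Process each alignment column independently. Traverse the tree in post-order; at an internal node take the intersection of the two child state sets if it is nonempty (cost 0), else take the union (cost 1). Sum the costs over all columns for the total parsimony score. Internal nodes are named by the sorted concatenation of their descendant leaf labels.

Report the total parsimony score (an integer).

7

SX@0: {T} ∪ {A} = {A,T} (union, +1)
SWX@0: {A,T} ∩ {A} = {A} (intersection, +0)
SWXZ@0: {A} ∩ {A} = {A} (intersection, +0)
SX@1: {G} ∪ {T} = {G,T} (union, +1)
SWX@1: {G,T} ∪ {C} = {C,G,T} (union, +1)
SWXZ@1: {C,G,T} ∩ {G} = {G} (intersection, +0)
SX@2: {C} ∪ {T} = {C,T} (union, +1)
SWX@2: {C,T} ∩ {T} = {T} (intersection, +0)
SWXZ@2: {T} ∪ {G} = {G,T} (union, +1)
SX@3: {T} ∪ {A} = {A,T} (union, +1)
SWX@3: {A,T} ∪ {G} = {A,G,T} (union, +1)
SWXZ@3: {A,G,T} ∩ {A} = {A} (intersection, +0)
per-site changes: [1, 2, 2, 2]; total = 7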